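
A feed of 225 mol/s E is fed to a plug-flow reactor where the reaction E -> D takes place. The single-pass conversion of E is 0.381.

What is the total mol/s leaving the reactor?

E reacted = 0.381 × 225 = 85.72 mol/s; ν_E = −1, so ξ = 85.72/1 = 85.72 mol/s.
Outlet amounts (n = n₀ + ν ξ):
  E: 225 − 1(85.72) = 139.3
  D: 0 + 1(85.72) = 85.72
Total out = 139.3 + 85.72 = 225 mol/s.

225 mol/s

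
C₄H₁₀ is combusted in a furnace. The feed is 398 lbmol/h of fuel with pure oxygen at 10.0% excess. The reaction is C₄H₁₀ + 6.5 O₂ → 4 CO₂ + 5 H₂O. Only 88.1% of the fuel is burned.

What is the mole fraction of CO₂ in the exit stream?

0.372

Stoichiometric O₂ = 6.5 × 398 = 2587 lbmol/h; O₂ fed = 2587 × 1.100 = 2846 lbmol/h.
Fuel reacted = 0.881 × 398 → ξ = 350.6 lbmol/h.
Outlet (n = n₀ + ν ξ):
  C₄H₁₀: 398 − 1(350.6) = 47.36
  O₂: 2846 − 6.5(350.6) = 566.6
  CO₂: 0 + 4(350.6) = 1403
  H₂O: 0 + 5(350.6) = 1753
Total out = 3770 lbmol/h; y_CO₂ = 1403 / 3770 = 0.3721.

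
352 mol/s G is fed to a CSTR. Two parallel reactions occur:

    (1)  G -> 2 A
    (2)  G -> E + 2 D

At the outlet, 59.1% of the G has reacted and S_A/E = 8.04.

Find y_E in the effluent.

0.0689

Conversion of G: G consumed = 0.591 × 352 = 208 mol/s = 1ξ₁ + 1ξ₂.
Selectivity: 2ξ₁ / (1ξ₂) = 8.04 → ξ₁ = 4.02 ξ₂.
Substitute: (1·4.02 + 1) ξ₂ = 208 → ξ₂ = 41.44 mol/s, ξ₁ = 166.6 mol/s.
Outlet amounts (n = n₀ + Σ ν·ξ):
  G: 352 − 1(166.6) − 1(41.44) = 144
  A: 0 + 2(166.6) = 333.2
  E: 0 + 1(41.44) = 41.44
  D: 0 + 2(41.44) = 82.88
Total out = 601.5 mol/s; y_E = 41.44 / 601.5 = 0.0689.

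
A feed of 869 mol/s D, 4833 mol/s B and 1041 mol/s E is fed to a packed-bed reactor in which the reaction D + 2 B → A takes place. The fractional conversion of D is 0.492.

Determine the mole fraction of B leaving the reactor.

D reacted = 0.492 × 869 = 427.5 mol/s; ν_D = −1, so ξ = 427.5/1 = 427.5 mol/s.
Outlet amounts (n = n₀ + ν ξ):
  D: 869 − 1(427.5) = 441.5
  B: 4833 − 2(427.5) = 3978
  A: 0 + 1(427.5) = 427.5
  E: 1041 (inert)
Total out = 5888 mol/s; y_B = 3978 / 5888 = 0.6756.

0.676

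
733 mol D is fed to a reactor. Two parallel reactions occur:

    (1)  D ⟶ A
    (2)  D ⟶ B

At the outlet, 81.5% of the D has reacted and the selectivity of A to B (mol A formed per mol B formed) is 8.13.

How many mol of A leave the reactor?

Conversion of D: D consumed = 0.815 × 733 = 597.4 mol = 1ξ₁ + 1ξ₂.
Selectivity: 1ξ₁ / (1ξ₂) = 8.13 → ξ₁ = 8.13 ξ₂.
Substitute: (1·8.13 + 1) ξ₂ = 597.4 → ξ₂ = 65.43 mol, ξ₁ = 532 mol.
Outlet amounts (n = n₀ + Σ ν·ξ):
  D: 733 − 1(532) − 1(65.43) = 135.6
  A: 0 + 1(532) = 532
  B: 0 + 1(65.43) = 65.43

532 mol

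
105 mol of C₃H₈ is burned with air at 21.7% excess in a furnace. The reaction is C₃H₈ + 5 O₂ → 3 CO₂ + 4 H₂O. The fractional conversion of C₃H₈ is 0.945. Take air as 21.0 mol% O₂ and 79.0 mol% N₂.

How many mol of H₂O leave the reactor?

397 mol

Stoichiometric O₂ = 5 × 105 = 525 mol; O₂ fed = 525 × 1.217 = 638.9 mol.
N₂ fed = 638.9 × 79/21 = 2404 mol.
Fuel reacted = 0.945 × 105 → ξ = 99.22 mol.
Outlet (n = n₀ + ν ξ):
  C₃H₈: 105 − 1(99.22) = 5.775
  O₂: 638.9 − 5(99.22) = 142.8
  N₂: 2404 (inert)
  CO₂: 0 + 3(99.22) = 297.7
  H₂O: 0 + 4(99.22) = 396.9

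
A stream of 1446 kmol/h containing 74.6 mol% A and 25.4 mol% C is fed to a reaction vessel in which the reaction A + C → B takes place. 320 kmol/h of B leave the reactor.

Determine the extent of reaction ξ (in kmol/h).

For B: n = n₀ + 1ξ → 320 = 0 + 1ξ, giving ξ = 320 kmol/h.
Outlet amounts (n = n₀ + ν ξ):
  A: 1079 − 1(320) = 758.7
  C: 367.3 − 1(320) = 47.28
  B: 0 + 1(320) = 320

ξ = 320 kmol/h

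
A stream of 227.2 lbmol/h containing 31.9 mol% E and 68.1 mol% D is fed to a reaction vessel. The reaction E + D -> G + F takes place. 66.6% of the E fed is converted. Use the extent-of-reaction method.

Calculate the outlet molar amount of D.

E reacted = 0.666 × 72.48 = 48.27 lbmol/h; ν_E = −1, so ξ = 48.27/1 = 48.27 lbmol/h.
Outlet amounts (n = n₀ + ν ξ):
  E: 72.48 − 1(48.27) = 24.21
  D: 154.7 − 1(48.27) = 106.5
  G: 0 + 1(48.27) = 48.27
  F: 0 + 1(48.27) = 48.27

106 lbmol/h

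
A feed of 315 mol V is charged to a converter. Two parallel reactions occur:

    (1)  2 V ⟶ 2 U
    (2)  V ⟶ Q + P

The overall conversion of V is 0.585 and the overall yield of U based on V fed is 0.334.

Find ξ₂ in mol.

ξ₂ = 79.1 mol

Yield of U: 2ξ₁ / 315 = 0.334 → ξ₁ = 52.61 mol.
Conversion of V: 2ξ₁ + 1ξ₂ = 0.585 × 315 = 184.3 → ξ₂ = 79.06 mol.
Outlet amounts (n = n₀ + Σ ν·ξ):
  V: 315 − 2(52.61) − 1(79.06) = 130.7
  U: 0 + 2(52.61) = 105.2
  Q: 0 + 1(79.06) = 79.06
  P: 0 + 1(79.06) = 79.06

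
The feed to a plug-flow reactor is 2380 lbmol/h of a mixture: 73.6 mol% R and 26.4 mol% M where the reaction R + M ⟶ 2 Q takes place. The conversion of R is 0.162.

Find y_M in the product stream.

R reacted = 0.162 × 1752 = 283.8 lbmol/h; ν_R = −1, so ξ = 283.8/1 = 283.8 lbmol/h.
Outlet amounts (n = n₀ + ν ξ):
  R: 1752 − 1(283.8) = 1468
  M: 628.3 − 1(283.8) = 344.5
  Q: 0 + 2(283.8) = 567.5
Total out = 2380 lbmol/h; y_M = 344.5 / 2380 = 0.1448.

0.145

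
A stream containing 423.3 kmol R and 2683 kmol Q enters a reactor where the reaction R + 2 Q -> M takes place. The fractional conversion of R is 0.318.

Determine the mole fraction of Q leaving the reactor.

0.851

R reacted = 0.318 × 423.3 = 134.6 kmol; ν_R = −1, so ξ = 134.6/1 = 134.6 kmol.
Outlet amounts (n = n₀ + ν ξ):
  R: 423.3 − 1(134.6) = 288.7
  Q: 2683 − 2(134.6) = 2414
  M: 0 + 1(134.6) = 134.6
Total out = 2837 kmol; y_Q = 2414 / 2837 = 0.8508.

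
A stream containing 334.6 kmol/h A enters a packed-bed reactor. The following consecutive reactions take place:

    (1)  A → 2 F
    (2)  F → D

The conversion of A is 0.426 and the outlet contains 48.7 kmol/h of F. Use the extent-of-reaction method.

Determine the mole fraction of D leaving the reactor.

Conversion of A: A consumed = 1ξ₁ = 0.426 × 334.6 → ξ₁ = 142.5 kmol/h.
F balance: n_F = 0 + 2ξ₁ − 1ξ₂ = 48.7 → ξ₂ = (2·142.5 − 48.7)/1 = 236.4 kmol/h.
Outlet amounts (n = n₀ + Σ ν·ξ):
  A: 334.6 − 1(142.5) = 192.1
  F: 0 + 2(142.5) − 1(236.4) = 48.7
  D: 0 + 1(236.4) = 236.4
Total out = 477.1 kmol/h; y_D = 236.4 / 477.1 = 0.4954.

0.495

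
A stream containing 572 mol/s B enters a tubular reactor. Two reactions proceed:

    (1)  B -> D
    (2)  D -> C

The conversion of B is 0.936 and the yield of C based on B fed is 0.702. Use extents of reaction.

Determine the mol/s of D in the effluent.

134 mol/s

Conversion of B: B consumed = 1ξ₁ = 0.936 × 572 → ξ₁ = 535.4 mol/s.
Yield of C: 1ξ₂ / 572 = 0.702 → ξ₂ = 401.5 mol/s.
Outlet amounts (n = n₀ + Σ ν·ξ):
  B: 572 − 1(535.4) = 36.61
  D: 0 + 1(535.4) − 1(401.5) = 133.8
  C: 0 + 1(401.5) = 401.5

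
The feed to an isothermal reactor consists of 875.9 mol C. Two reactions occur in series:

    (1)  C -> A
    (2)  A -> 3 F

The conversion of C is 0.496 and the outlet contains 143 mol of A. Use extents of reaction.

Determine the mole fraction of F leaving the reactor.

Conversion of C: C consumed = 1ξ₁ = 0.496 × 875.9 → ξ₁ = 434.4 mol.
A balance: n_A = 0 + 1ξ₁ − 1ξ₂ = 143 → ξ₂ = (1·434.4 − 143)/1 = 291.4 mol.
Outlet amounts (n = n₀ + Σ ν·ξ):
  C: 875.9 − 1(434.4) = 441.5
  A: 0 + 1(434.4) − 1(291.4) = 143
  F: 0 + 3(291.4) = 874.3
Total out = 1459 mol; y_F = 874.3 / 1459 = 0.5994.

0.599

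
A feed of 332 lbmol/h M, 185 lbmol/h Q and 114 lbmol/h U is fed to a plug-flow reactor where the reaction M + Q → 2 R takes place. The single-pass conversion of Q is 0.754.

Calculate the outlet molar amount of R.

Q reacted = 0.754 × 185 = 139.5 lbmol/h; ν_Q = −1, so ξ = 139.5/1 = 139.5 lbmol/h.
Outlet amounts (n = n₀ + ν ξ):
  M: 332 − 1(139.5) = 192.5
  Q: 185 − 1(139.5) = 45.51
  R: 0 + 2(139.5) = 279
  U: 114 (inert)

279 lbmol/h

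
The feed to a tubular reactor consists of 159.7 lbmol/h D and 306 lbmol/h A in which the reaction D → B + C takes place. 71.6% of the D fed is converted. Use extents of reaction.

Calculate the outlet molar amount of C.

114 lbmol/h

D reacted = 0.716 × 159.7 = 114.3 lbmol/h; ν_D = −1, so ξ = 114.3/1 = 114.3 lbmol/h.
Outlet amounts (n = n₀ + ν ξ):
  D: 159.7 − 1(114.3) = 45.35
  B: 0 + 1(114.3) = 114.3
  C: 0 + 1(114.3) = 114.3
  A: 306 (inert)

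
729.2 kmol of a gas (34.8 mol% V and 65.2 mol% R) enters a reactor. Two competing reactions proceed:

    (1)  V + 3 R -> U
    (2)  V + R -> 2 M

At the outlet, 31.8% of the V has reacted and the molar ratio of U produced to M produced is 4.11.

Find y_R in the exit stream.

Conversion of V: V consumed = 0.318 × 253.8 = 80.7 kmol = 1ξ₁ + 1ξ₂.
Selectivity: 1ξ₁ / (2ξ₂) = 4.11 → ξ₁ = 8.22 ξ₂.
Substitute: (1·8.22 + 1) ξ₂ = 80.7 → ξ₂ = 8.752 kmol, ξ₁ = 71.94 kmol.
Outlet amounts (n = n₀ + Σ ν·ξ):
  V: 253.8 − 1(71.94) − 1(8.752) = 173.1
  R: 475.4 − 3(71.94) − 1(8.752) = 250.9
  U: 0 + 1(71.94) = 71.94
  M: 0 + 2(8.752) = 17.5
Total out = 513.4 kmol; y_R = 250.9 / 513.4 = 0.4886.

0.489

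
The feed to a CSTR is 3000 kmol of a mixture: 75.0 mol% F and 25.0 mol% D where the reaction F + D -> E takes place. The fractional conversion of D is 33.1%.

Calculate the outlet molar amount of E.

248 kmol

D reacted = 0.331 × 750 = 248.2 kmol; ν_D = −1, so ξ = 248.2/1 = 248.2 kmol.
Outlet amounts (n = n₀ + ν ξ):
  F: 2250 − 1(248.2) = 2002
  D: 750 − 1(248.2) = 501.8
  E: 0 + 1(248.2) = 248.2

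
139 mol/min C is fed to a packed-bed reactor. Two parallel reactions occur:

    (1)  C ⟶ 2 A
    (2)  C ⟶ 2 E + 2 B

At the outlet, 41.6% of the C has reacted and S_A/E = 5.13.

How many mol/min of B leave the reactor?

Conversion of C: C consumed = 0.416 × 139 = 57.82 mol/min = 1ξ₁ + 1ξ₂.
Selectivity: 2ξ₁ / (2ξ₂) = 5.13 → ξ₁ = 5.13 ξ₂.
Substitute: (1·5.13 + 1) ξ₂ = 57.82 → ξ₂ = 9.433 mol/min, ξ₁ = 48.39 mol/min.
Outlet amounts (n = n₀ + Σ ν·ξ):
  C: 139 − 1(48.39) − 1(9.433) = 81.18
  A: 0 + 2(48.39) = 96.78
  E: 0 + 2(9.433) = 18.87
  B: 0 + 2(9.433) = 18.87

18.9 mol/min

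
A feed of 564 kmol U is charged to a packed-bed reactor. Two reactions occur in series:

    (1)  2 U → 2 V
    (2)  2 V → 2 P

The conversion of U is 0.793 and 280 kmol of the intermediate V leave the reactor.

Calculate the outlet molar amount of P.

Conversion of U: U consumed = 2ξ₁ = 0.793 × 564 → ξ₁ = 223.6 kmol.
V balance: n_V = 0 + 2ξ₁ − 2ξ₂ = 280 → ξ₂ = (2·223.6 − 280)/2 = 83.63 kmol.
Outlet amounts (n = n₀ + Σ ν·ξ):
  U: 564 − 2(223.6) = 116.7
  V: 0 + 2(223.6) − 2(83.63) = 280
  P: 0 + 2(83.63) = 167.3

167 kmol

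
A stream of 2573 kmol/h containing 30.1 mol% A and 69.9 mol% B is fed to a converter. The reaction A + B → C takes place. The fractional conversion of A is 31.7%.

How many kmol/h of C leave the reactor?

A reacted = 0.317 × 774.5 = 245.5 kmol/h; ν_A = −1, so ξ = 245.5/1 = 245.5 kmol/h.
Outlet amounts (n = n₀ + ν ξ):
  A: 774.5 − 1(245.5) = 529
  B: 1799 − 1(245.5) = 1553
  C: 0 + 1(245.5) = 245.5

246 kmol/h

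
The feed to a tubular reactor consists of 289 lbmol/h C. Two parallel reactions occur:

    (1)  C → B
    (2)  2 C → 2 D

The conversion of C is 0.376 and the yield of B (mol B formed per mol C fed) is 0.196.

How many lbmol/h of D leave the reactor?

52 lbmol/h

Yield of B: 1ξ₁ / 289 = 0.196 → ξ₁ = 56.64 lbmol/h.
Conversion of C: 1ξ₁ + 2ξ₂ = 0.376 × 289 = 108.7 → ξ₂ = 26.01 lbmol/h.
Outlet amounts (n = n₀ + Σ ν·ξ):
  C: 289 − 1(56.64) − 2(26.01) = 180.3
  B: 0 + 1(56.64) = 56.64
  D: 0 + 2(26.01) = 52.02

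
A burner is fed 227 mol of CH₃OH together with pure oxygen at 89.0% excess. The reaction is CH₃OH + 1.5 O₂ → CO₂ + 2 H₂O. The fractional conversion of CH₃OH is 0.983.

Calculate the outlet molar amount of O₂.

309 mol

Stoichiometric O₂ = 1.5 × 227 = 340.5 mol; O₂ fed = 340.5 × 1.890 = 643.5 mol.
Fuel reacted = 0.983 × 227 → ξ = 223.1 mol.
Outlet (n = n₀ + ν ξ):
  CH₃OH: 227 − 1(223.1) = 3.859
  O₂: 643.5 − 1.5(223.1) = 308.8
  CO₂: 0 + 1(223.1) = 223.1
  H₂O: 0 + 2(223.1) = 446.3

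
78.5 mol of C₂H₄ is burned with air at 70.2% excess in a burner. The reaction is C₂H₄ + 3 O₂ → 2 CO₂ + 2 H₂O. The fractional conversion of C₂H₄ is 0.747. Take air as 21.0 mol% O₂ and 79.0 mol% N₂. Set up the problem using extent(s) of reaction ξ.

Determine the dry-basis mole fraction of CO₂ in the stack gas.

0.0627

Stoichiometric O₂ = 3 × 78.5 = 235.5 mol; O₂ fed = 235.5 × 1.702 = 400.8 mol.
N₂ fed = 400.8 × 79/21 = 1508 mol.
Fuel reacted = 0.747 × 78.5 → ξ = 58.64 mol.
Outlet (n = n₀ + ν ξ):
  C₂H₄: 78.5 − 1(58.64) = 19.86
  O₂: 400.8 − 3(58.64) = 224.9
  N₂: 1508 (inert)
  CO₂: 0 + 2(58.64) = 117.3
  H₂O: 0 + 2(58.64) = 117.3
Dry total = 1870 mol; y_CO₂ (dry) = 117.3 / 1870 = 0.06272.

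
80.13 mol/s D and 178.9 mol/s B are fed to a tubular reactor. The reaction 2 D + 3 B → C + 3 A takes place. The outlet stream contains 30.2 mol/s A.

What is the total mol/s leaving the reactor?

For A: n = n₀ + 3ξ → 30.2 = 0 + 3ξ, giving ξ = 10.07 mol/s.
Outlet amounts (n = n₀ + ν ξ):
  D: 80.13 − 2(10.07) = 60
  B: 178.9 − 3(10.07) = 148.7
  C: 0 + 1(10.07) = 10.07
  A: 0 + 3(10.07) = 30.2
Total out = 60 + 148.7 + 10.07 + 30.2 = 249 mol/s.

249 mol/s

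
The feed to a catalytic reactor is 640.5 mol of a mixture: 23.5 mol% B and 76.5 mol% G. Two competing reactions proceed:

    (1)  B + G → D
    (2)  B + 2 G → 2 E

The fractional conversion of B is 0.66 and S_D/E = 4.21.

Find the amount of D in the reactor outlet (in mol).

88.8 mol

Conversion of B: B consumed = 0.66 × 150.5 = 99.34 mol = 1ξ₁ + 1ξ₂.
Selectivity: 1ξ₁ / (2ξ₂) = 4.21 → ξ₁ = 8.42 ξ₂.
Substitute: (1·8.42 + 1) ξ₂ = 99.34 → ξ₂ = 10.55 mol, ξ₁ = 88.8 mol.
Outlet amounts (n = n₀ + Σ ν·ξ):
  B: 150.5 − 1(88.8) − 1(10.55) = 51.18
  G: 490 − 1(88.8) − 2(10.55) = 380.1
  D: 0 + 1(88.8) = 88.8
  E: 0 + 2(10.55) = 21.09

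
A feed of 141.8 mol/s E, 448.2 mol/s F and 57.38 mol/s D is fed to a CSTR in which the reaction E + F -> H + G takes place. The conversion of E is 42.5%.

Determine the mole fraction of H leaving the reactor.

E reacted = 0.425 × 141.8 = 60.27 mol/s; ν_E = −1, so ξ = 60.27/1 = 60.27 mol/s.
Outlet amounts (n = n₀ + ν ξ):
  E: 141.8 − 1(60.27) = 81.54
  F: 448.2 − 1(60.27) = 387.9
  H: 0 + 1(60.27) = 60.27
  G: 0 + 1(60.27) = 60.27
  D: 57.38 (inert)
Total out = 647.4 mol/s; y_H = 60.27 / 647.4 = 0.09309.

0.0931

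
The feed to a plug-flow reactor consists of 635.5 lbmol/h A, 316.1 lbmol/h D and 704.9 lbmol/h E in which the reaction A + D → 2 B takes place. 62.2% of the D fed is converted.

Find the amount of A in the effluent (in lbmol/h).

D reacted = 0.622 × 316.1 = 196.6 lbmol/h; ν_D = −1, so ξ = 196.6/1 = 196.6 lbmol/h.
Outlet amounts (n = n₀ + ν ξ):
  A: 635.5 − 1(196.6) = 438.9
  D: 316.1 − 1(196.6) = 119.5
  B: 0 + 2(196.6) = 393.2
  E: 704.9 (inert)

439 lbmol/h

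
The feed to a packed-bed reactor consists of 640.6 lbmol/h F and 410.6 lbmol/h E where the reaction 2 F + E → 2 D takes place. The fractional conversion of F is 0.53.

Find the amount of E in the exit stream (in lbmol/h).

F reacted = 0.53 × 640.6 = 339.5 lbmol/h; ν_F = −2, so ξ = 339.5/2 = 169.8 lbmol/h.
Outlet amounts (n = n₀ + ν ξ):
  F: 640.6 − 2(169.8) = 301.1
  E: 410.6 − 1(169.8) = 240.8
  D: 0 + 2(169.8) = 339.5

241 lbmol/h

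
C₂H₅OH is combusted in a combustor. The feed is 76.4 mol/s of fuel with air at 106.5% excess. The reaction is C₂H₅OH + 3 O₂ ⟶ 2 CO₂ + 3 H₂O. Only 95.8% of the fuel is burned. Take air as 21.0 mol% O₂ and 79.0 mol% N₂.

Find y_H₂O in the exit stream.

Stoichiometric O₂ = 3 × 76.4 = 229.2 mol/s; O₂ fed = 229.2 × 2.065 = 473.3 mol/s.
N₂ fed = 473.3 × 79/21 = 1781 mol/s.
Fuel reacted = 0.958 × 76.4 → ξ = 73.19 mol/s.
Outlet (n = n₀ + ν ξ):
  C₂H₅OH: 76.4 − 1(73.19) = 3.209
  O₂: 473.3 − 3(73.19) = 253.7
  N₂: 1781 (inert)
  CO₂: 0 + 2(73.19) = 146.4
  H₂O: 0 + 3(73.19) = 219.6
Total out = 2403 mol/s; y_H₂O = 219.6 / 2403 = 0.09136.

0.0914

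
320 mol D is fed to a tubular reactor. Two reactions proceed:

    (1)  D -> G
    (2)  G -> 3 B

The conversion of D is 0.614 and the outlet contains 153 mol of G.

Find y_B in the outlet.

0.321

Conversion of D: D consumed = 1ξ₁ = 0.614 × 320 → ξ₁ = 196.5 mol.
G balance: n_G = 0 + 1ξ₁ − 1ξ₂ = 153 → ξ₂ = (1·196.5 − 153)/1 = 43.48 mol.
Outlet amounts (n = n₀ + Σ ν·ξ):
  D: 320 − 1(196.5) = 123.5
  G: 0 + 1(196.5) − 1(43.48) = 153
  B: 0 + 3(43.48) = 130.4
Total out = 407 mol; y_B = 130.4 / 407 = 0.3205.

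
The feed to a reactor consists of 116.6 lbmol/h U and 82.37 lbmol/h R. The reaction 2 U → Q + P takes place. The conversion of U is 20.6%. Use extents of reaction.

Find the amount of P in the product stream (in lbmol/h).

U reacted = 0.206 × 116.6 = 24.02 lbmol/h; ν_U = −2, so ξ = 24.02/2 = 12.01 lbmol/h.
Outlet amounts (n = n₀ + ν ξ):
  U: 116.6 − 2(12.01) = 92.58
  Q: 0 + 1(12.01) = 12.01
  P: 0 + 1(12.01) = 12.01
  R: 82.37 (inert)

12 lbmol/h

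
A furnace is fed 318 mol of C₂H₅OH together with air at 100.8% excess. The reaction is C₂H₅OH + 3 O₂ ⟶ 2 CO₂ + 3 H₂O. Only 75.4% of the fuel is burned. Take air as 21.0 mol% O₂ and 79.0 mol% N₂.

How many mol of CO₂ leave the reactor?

Stoichiometric O₂ = 3 × 318 = 954 mol; O₂ fed = 954 × 2.008 = 1916 mol.
N₂ fed = 1916 × 79/21 = 7206 mol.
Fuel reacted = 0.754 × 318 → ξ = 239.8 mol.
Outlet (n = n₀ + ν ξ):
  C₂H₅OH: 318 − 1(239.8) = 78.23
  O₂: 1916 − 3(239.8) = 1196
  N₂: 7206 (inert)
  CO₂: 0 + 2(239.8) = 479.5
  H₂O: 0 + 3(239.8) = 719.3

480 mol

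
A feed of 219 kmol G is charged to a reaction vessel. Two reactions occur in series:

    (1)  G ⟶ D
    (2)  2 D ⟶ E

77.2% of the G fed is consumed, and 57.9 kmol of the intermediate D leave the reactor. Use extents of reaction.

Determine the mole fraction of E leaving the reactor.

Conversion of G: G consumed = 1ξ₁ = 0.772 × 219 → ξ₁ = 169.1 kmol.
D balance: n_D = 0 + 1ξ₁ − 2ξ₂ = 57.9 → ξ₂ = (1·169.1 − 57.9)/2 = 55.58 kmol.
Outlet amounts (n = n₀ + Σ ν·ξ):
  G: 219 − 1(169.1) = 49.93
  D: 0 + 1(169.1) − 2(55.58) = 57.9
  E: 0 + 1(55.58) = 55.58
Total out = 163.4 kmol; y_E = 55.58 / 163.4 = 0.3401.

0.34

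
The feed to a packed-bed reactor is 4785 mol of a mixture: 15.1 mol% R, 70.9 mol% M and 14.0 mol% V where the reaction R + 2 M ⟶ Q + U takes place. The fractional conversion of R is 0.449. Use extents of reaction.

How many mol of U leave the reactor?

324 mol

R reacted = 0.449 × 722.5 = 324.4 mol; ν_R = −1, so ξ = 324.4/1 = 324.4 mol.
Outlet amounts (n = n₀ + ν ξ):
  R: 722.5 − 1(324.4) = 398.1
  M: 3393 − 2(324.4) = 2744
  Q: 0 + 1(324.4) = 324.4
  U: 0 + 1(324.4) = 324.4
  V: 669.9 (inert)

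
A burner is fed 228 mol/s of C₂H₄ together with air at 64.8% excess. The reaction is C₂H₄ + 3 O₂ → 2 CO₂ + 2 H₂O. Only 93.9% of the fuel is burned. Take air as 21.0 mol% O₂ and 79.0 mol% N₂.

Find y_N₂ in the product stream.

0.758

Stoichiometric O₂ = 3 × 228 = 684 mol/s; O₂ fed = 684 × 1.648 = 1127 mol/s.
N₂ fed = 1127 × 79/21 = 4241 mol/s.
Fuel reacted = 0.939 × 228 → ξ = 214.1 mol/s.
Outlet (n = n₀ + ν ξ):
  C₂H₄: 228 − 1(214.1) = 13.91
  O₂: 1127 − 3(214.1) = 485
  N₂: 4241 (inert)
  CO₂: 0 + 2(214.1) = 428.2
  H₂O: 0 + 2(214.1) = 428.2
Total out = 5596 mol/s; y_N₂ = 4241 / 5596 = 0.7578.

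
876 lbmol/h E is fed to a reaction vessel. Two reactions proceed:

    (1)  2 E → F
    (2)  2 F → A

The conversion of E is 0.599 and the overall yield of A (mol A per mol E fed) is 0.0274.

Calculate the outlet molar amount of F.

214 lbmol/h

Conversion of E: E consumed = 2ξ₁ = 0.599 × 876 → ξ₁ = 262.4 lbmol/h.
Yield of A: 1ξ₂ / 876 = 0.0274 → ξ₂ = 24 lbmol/h.
Outlet amounts (n = n₀ + Σ ν·ξ):
  E: 876 − 2(262.4) = 351.3
  F: 0 + 1(262.4) − 2(24) = 214.4
  A: 0 + 1(24) = 24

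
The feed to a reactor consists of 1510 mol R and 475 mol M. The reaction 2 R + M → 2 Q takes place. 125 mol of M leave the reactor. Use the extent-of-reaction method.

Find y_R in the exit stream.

For M: n = n₀ − 1ξ → 125 = 475 − 1ξ, giving ξ = 350 mol.
Outlet amounts (n = n₀ + ν ξ):
  R: 1510 − 2(350) = 810
  M: 475 − 1(350) = 125
  Q: 0 + 2(350) = 700
Total out = 1635 mol; y_R = 810 / 1635 = 0.4954.

0.495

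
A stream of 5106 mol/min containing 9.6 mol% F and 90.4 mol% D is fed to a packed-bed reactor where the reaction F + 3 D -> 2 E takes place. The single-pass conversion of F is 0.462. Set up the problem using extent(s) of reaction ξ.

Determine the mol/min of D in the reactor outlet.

3940 mol/min

F reacted = 0.462 × 490.2 = 226.5 mol/min; ν_F = −1, so ξ = 226.5/1 = 226.5 mol/min.
Outlet amounts (n = n₀ + ν ξ):
  F: 490.2 − 1(226.5) = 263.7
  D: 4616 − 3(226.5) = 3936
  E: 0 + 2(226.5) = 452.9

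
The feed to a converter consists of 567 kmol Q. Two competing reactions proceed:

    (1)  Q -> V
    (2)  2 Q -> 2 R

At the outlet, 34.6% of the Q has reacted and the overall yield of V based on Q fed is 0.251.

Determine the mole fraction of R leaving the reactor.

Yield of V: 1ξ₁ / 567 = 0.251 → ξ₁ = 142.3 kmol.
Conversion of Q: 1ξ₁ + 2ξ₂ = 0.346 × 567 = 196.2 → ξ₂ = 26.93 kmol.
Outlet amounts (n = n₀ + Σ ν·ξ):
  Q: 567 − 1(142.3) − 2(26.93) = 370.8
  V: 0 + 1(142.3) = 142.3
  R: 0 + 2(26.93) = 53.86
Total out = 567 kmol; y_R = 53.86 / 567 = 0.095.

0.095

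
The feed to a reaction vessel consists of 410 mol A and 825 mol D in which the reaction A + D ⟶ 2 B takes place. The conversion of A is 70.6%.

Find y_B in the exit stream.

0.469

A reacted = 0.706 × 410 = 289.5 mol; ν_A = −1, so ξ = 289.5/1 = 289.5 mol.
Outlet amounts (n = n₀ + ν ξ):
  A: 410 − 1(289.5) = 120.5
  D: 825 − 1(289.5) = 535.5
  B: 0 + 2(289.5) = 578.9
Total out = 1235 mol; y_B = 578.9 / 1235 = 0.4688.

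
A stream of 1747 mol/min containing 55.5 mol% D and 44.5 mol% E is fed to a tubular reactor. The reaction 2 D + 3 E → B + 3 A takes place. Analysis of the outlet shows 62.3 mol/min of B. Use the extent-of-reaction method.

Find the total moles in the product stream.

For B: n = n₀ + 1ξ → 62.3 = 0 + 1ξ, giving ξ = 62.3 mol/min.
Outlet amounts (n = n₀ + ν ξ):
  D: 969.6 − 2(62.3) = 845
  E: 777.4 − 3(62.3) = 590.5
  B: 0 + 1(62.3) = 62.3
  A: 0 + 3(62.3) = 186.9
Total out = 845 + 590.5 + 62.3 + 186.9 = 1685 mol/min.

1680 mol/min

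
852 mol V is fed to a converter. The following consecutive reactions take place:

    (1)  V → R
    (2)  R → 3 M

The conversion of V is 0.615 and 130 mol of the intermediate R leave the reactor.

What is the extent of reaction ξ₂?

ξ₂ = 394 mol

Conversion of V: V consumed = 1ξ₁ = 0.615 × 852 → ξ₁ = 524 mol.
R balance: n_R = 0 + 1ξ₁ − 1ξ₂ = 130 → ξ₂ = (1·524 − 130)/1 = 394 mol.
Outlet amounts (n = n₀ + Σ ν·ξ):
  V: 852 − 1(524) = 328
  R: 0 + 1(524) − 1(394) = 130
  M: 0 + 3(394) = 1182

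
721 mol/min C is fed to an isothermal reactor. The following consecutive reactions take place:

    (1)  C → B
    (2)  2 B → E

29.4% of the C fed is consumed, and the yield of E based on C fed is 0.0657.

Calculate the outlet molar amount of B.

Conversion of C: C consumed = 1ξ₁ = 0.294 × 721 → ξ₁ = 212 mol/min.
Yield of E: 1ξ₂ / 721 = 0.0657 → ξ₂ = 47.37 mol/min.
Outlet amounts (n = n₀ + Σ ν·ξ):
  C: 721 − 1(212) = 509
  B: 0 + 1(212) − 2(47.37) = 117.2
  E: 0 + 1(47.37) = 47.37

117 mol/min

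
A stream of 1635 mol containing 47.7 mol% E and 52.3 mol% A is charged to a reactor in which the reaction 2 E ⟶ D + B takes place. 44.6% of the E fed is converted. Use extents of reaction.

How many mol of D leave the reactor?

174 mol

E reacted = 0.446 × 779.9 = 347.8 mol; ν_E = −2, so ξ = 347.8/2 = 173.9 mol.
Outlet amounts (n = n₀ + ν ξ):
  E: 779.9 − 2(173.9) = 432.1
  D: 0 + 1(173.9) = 173.9
  B: 0 + 1(173.9) = 173.9
  A: 855.1 (inert)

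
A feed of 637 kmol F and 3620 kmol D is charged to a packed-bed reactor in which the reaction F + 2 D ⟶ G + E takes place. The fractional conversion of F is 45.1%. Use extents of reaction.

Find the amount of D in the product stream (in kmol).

F reacted = 0.451 × 637 = 287.3 kmol; ν_F = −1, so ξ = 287.3/1 = 287.3 kmol.
Outlet amounts (n = n₀ + ν ξ):
  F: 637 − 1(287.3) = 349.7
  D: 3620 − 2(287.3) = 3045
  G: 0 + 1(287.3) = 287.3
  E: 0 + 1(287.3) = 287.3

3050 kmol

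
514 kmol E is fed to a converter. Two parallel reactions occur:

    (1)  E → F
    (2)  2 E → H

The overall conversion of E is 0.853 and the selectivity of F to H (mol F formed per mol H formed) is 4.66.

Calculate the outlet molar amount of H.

65.8 kmol

Conversion of E: E consumed = 0.853 × 514 = 438.4 kmol = 1ξ₁ + 2ξ₂.
Selectivity: 1ξ₁ / (1ξ₂) = 4.66 → ξ₁ = 4.66 ξ₂.
Substitute: (1·4.66 + 2) ξ₂ = 438.4 → ξ₂ = 65.83 kmol, ξ₁ = 306.8 kmol.
Outlet amounts (n = n₀ + Σ ν·ξ):
  E: 514 − 1(306.8) − 2(65.83) = 75.56
  F: 0 + 1(306.8) = 306.8
  H: 0 + 1(65.83) = 65.83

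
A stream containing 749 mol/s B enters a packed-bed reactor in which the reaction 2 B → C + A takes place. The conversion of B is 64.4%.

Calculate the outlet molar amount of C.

241 mol/s

B reacted = 0.644 × 749 = 482.4 mol/s; ν_B = −2, so ξ = 482.4/2 = 241.2 mol/s.
Outlet amounts (n = n₀ + ν ξ):
  B: 749 − 2(241.2) = 266.6
  C: 0 + 1(241.2) = 241.2
  A: 0 + 1(241.2) = 241.2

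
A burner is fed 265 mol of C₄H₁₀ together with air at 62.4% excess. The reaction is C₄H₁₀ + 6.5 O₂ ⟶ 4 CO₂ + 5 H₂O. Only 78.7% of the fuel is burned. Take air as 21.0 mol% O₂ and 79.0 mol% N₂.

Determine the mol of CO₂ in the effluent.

Stoichiometric O₂ = 6.5 × 265 = 1722 mol; O₂ fed = 1722 × 1.624 = 2797 mol.
N₂ fed = 2797 × 79/21 = 10520 mol.
Fuel reacted = 0.787 × 265 → ξ = 208.6 mol.
Outlet (n = n₀ + ν ξ):
  C₄H₁₀: 265 − 1(208.6) = 56.44
  O₂: 2797 − 6.5(208.6) = 1442
  N₂: 10520 (inert)
  CO₂: 0 + 4(208.6) = 834.2
  H₂O: 0 + 5(208.6) = 1043

834 mol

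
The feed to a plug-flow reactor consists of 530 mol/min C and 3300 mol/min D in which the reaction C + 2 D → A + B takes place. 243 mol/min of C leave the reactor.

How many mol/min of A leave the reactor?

287 mol/min

For C: n = n₀ − 1ξ → 243 = 530 − 1ξ, giving ξ = 287 mol/min.
Outlet amounts (n = n₀ + ν ξ):
  C: 530 − 1(287) = 243
  D: 3300 − 2(287) = 2726
  A: 0 + 1(287) = 287
  B: 0 + 1(287) = 287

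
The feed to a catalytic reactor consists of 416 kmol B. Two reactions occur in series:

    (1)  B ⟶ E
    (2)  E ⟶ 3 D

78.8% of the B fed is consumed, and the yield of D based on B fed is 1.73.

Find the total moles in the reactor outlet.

Conversion of B: B consumed = 1ξ₁ = 0.788 × 416 → ξ₁ = 327.8 kmol.
Yield of D: 3ξ₂ / 416 = 1.73 → ξ₂ = 239.9 kmol.
Outlet amounts (n = n₀ + Σ ν·ξ):
  B: 416 − 1(327.8) = 88.19
  E: 0 + 1(327.8) − 1(239.9) = 87.91
  D: 0 + 3(239.9) = 719.7
Total out = 88.19 + 87.91 + 719.7 = 895.8 kmol.

896 kmol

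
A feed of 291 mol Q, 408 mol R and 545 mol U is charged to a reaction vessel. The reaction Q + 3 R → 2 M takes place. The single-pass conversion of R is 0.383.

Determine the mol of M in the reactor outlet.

R reacted = 0.383 × 408 = 156.3 mol; ν_R = −3, so ξ = 156.3/3 = 52.09 mol.
Outlet amounts (n = n₀ + ν ξ):
  Q: 291 − 1(52.09) = 238.9
  R: 408 − 3(52.09) = 251.7
  M: 0 + 2(52.09) = 104.2
  U: 545 (inert)

104 mol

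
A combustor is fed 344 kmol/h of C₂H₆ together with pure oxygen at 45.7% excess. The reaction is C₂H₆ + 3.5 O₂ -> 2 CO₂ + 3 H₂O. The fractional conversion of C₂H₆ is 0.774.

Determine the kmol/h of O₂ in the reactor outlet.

822 kmol/h

Stoichiometric O₂ = 3.5 × 344 = 1204 kmol/h; O₂ fed = 1204 × 1.457 = 1754 kmol/h.
Fuel reacted = 0.774 × 344 → ξ = 266.3 kmol/h.
Outlet (n = n₀ + ν ξ):
  C₂H₆: 344 − 1(266.3) = 77.74
  O₂: 1754 − 3.5(266.3) = 822.3
  CO₂: 0 + 2(266.3) = 532.5
  H₂O: 0 + 3(266.3) = 798.8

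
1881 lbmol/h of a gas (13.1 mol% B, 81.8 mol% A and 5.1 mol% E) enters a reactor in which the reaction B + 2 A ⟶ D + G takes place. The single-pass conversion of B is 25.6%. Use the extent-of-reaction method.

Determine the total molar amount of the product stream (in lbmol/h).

B reacted = 0.256 × 246.4 = 63.08 lbmol/h; ν_B = −1, so ξ = 63.08/1 = 63.08 lbmol/h.
Outlet amounts (n = n₀ + ν ξ):
  B: 246.4 − 1(63.08) = 183.3
  A: 1539 − 2(63.08) = 1412
  D: 0 + 1(63.08) = 63.08
  G: 0 + 1(63.08) = 63.08
  E: 95.93 (inert)
Total out = 183.3 + 1412 + 63.08 + 63.08 + 95.93 = 1818 lbmol/h.

1820 lbmol/h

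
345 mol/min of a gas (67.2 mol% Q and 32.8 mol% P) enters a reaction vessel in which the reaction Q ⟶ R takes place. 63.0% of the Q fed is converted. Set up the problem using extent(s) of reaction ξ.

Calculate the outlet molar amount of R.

Q reacted = 0.63 × 231.8 = 146.1 mol/min; ν_Q = −1, so ξ = 146.1/1 = 146.1 mol/min.
Outlet amounts (n = n₀ + ν ξ):
  Q: 231.8 − 1(146.1) = 85.78
  R: 0 + 1(146.1) = 146.1
  P: 113.2 (inert)

146 mol/min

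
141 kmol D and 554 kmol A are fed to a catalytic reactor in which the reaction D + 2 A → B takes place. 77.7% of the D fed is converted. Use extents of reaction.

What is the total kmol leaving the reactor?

D reacted = 0.777 × 141 = 109.6 kmol; ν_D = −1, so ξ = 109.6/1 = 109.6 kmol.
Outlet amounts (n = n₀ + ν ξ):
  D: 141 − 1(109.6) = 31.44
  A: 554 − 2(109.6) = 334.9
  B: 0 + 1(109.6) = 109.6
Total out = 31.44 + 334.9 + 109.6 = 475.9 kmol.

476 kmol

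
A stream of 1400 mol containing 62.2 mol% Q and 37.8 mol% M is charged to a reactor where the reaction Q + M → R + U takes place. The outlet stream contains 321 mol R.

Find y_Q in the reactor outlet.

For R: n = n₀ + 1ξ → 321 = 0 + 1ξ, giving ξ = 321 mol.
Outlet amounts (n = n₀ + ν ξ):
  Q: 870.8 − 1(321) = 549.8
  M: 529.2 − 1(321) = 208.2
  R: 0 + 1(321) = 321
  U: 0 + 1(321) = 321
Total out = 1400 mol; y_Q = 549.8 / 1400 = 0.3927.

0.393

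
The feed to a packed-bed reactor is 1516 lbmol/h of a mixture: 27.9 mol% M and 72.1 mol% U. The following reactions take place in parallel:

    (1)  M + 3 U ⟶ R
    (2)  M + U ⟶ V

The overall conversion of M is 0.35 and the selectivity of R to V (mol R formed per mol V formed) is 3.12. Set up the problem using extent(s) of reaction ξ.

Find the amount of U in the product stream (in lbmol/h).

Conversion of M: M consumed = 0.35 × 423 = 148 lbmol/h = 1ξ₁ + 1ξ₂.
Selectivity: 1ξ₁ / (1ξ₂) = 3.12 → ξ₁ = 3.12 ξ₂.
Substitute: (1·3.12 + 1) ξ₂ = 148 → ξ₂ = 35.93 lbmol/h, ξ₁ = 112.1 lbmol/h.
Outlet amounts (n = n₀ + Σ ν·ξ):
  M: 423 − 1(112.1) − 1(35.93) = 274.9
  U: 1093 − 3(112.1) − 1(35.93) = 720.8
  R: 0 + 1(112.1) = 112.1
  V: 0 + 1(35.93) = 35.93

721 lbmol/h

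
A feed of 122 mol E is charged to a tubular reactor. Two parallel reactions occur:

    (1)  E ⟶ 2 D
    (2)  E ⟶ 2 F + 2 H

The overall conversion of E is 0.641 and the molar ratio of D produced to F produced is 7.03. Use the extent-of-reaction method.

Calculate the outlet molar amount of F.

Conversion of E: E consumed = 0.641 × 122 = 78.2 mol = 1ξ₁ + 1ξ₂.
Selectivity: 2ξ₁ / (2ξ₂) = 7.03 → ξ₁ = 7.03 ξ₂.
Substitute: (1·7.03 + 1) ξ₂ = 78.2 → ξ₂ = 9.739 mol, ξ₁ = 68.46 mol.
Outlet amounts (n = n₀ + Σ ν·ξ):
  E: 122 − 1(68.46) − 1(9.739) = 43.8
  D: 0 + 2(68.46) = 136.9
  F: 0 + 2(9.739) = 19.48
  H: 0 + 2(9.739) = 19.48

19.5 mol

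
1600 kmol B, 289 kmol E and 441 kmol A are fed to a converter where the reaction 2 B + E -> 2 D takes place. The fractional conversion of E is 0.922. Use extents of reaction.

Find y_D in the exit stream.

E reacted = 0.922 × 289 = 266.5 kmol; ν_E = −1, so ξ = 266.5/1 = 266.5 kmol.
Outlet amounts (n = n₀ + ν ξ):
  B: 1600 − 2(266.5) = 1067
  E: 289 − 1(266.5) = 22.54
  D: 0 + 2(266.5) = 532.9
  A: 441 (inert)
Total out = 2064 kmol; y_D = 532.9 / 2064 = 0.2583.

0.258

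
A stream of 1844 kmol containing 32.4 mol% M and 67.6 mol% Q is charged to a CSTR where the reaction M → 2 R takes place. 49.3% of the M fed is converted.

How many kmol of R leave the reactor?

M reacted = 0.493 × 597.5 = 294.5 kmol; ν_M = −1, so ξ = 294.5/1 = 294.5 kmol.
Outlet amounts (n = n₀ + ν ξ):
  M: 597.5 − 1(294.5) = 302.9
  R: 0 + 2(294.5) = 589.1
  Q: 1247 (inert)

589 kmol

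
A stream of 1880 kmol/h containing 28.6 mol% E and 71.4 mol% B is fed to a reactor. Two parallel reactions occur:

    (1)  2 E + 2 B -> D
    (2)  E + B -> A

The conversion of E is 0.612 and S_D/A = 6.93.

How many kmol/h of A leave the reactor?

Conversion of E: E consumed = 0.612 × 537.7 = 329.1 kmol/h = 2ξ₁ + 1ξ₂.
Selectivity: 1ξ₁ / (1ξ₂) = 6.93 → ξ₁ = 6.93 ξ₂.
Substitute: (2·6.93 + 1) ξ₂ = 329.1 → ξ₂ = 22.14 kmol/h, ξ₁ = 153.5 kmol/h.
Outlet amounts (n = n₀ + Σ ν·ξ):
  E: 537.7 − 2(153.5) − 1(22.14) = 208.6
  B: 1342 − 2(153.5) − 1(22.14) = 1013
  D: 0 + 1(153.5) = 153.5
  A: 0 + 1(22.14) = 22.14

22.1 kmol/h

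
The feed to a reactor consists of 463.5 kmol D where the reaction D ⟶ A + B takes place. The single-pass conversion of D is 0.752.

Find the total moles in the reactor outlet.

D reacted = 0.752 × 463.5 = 348.6 kmol; ν_D = −1, so ξ = 348.6/1 = 348.6 kmol.
Outlet amounts (n = n₀ + ν ξ):
  D: 463.5 − 1(348.6) = 114.9
  A: 0 + 1(348.6) = 348.6
  B: 0 + 1(348.6) = 348.6
Total out = 114.9 + 348.6 + 348.6 = 812.1 kmol.

812 kmol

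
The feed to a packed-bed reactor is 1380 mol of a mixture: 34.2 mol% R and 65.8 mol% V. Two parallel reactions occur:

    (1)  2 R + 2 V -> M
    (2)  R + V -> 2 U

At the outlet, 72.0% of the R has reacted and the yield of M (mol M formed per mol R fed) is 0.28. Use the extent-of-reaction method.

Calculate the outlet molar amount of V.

568 mol

Yield of M: 1ξ₁ / 472 = 0.28 → ξ₁ = 132.1 mol.
Conversion of R: 2ξ₁ + 1ξ₂ = 0.72 × 472 = 339.8 → ξ₂ = 75.51 mol.
Outlet amounts (n = n₀ + Σ ν·ξ):
  R: 472 − 2(132.1) − 1(75.51) = 132.1
  V: 908 − 2(132.1) − 1(75.51) = 568.2
  M: 0 + 1(132.1) = 132.1
  U: 0 + 2(75.51) = 151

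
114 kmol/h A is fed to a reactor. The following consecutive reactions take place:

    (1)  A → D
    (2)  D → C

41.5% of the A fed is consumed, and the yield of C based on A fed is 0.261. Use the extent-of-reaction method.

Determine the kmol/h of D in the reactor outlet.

Conversion of A: A consumed = 1ξ₁ = 0.415 × 114 → ξ₁ = 47.31 kmol/h.
Yield of C: 1ξ₂ / 114 = 0.261 → ξ₂ = 29.75 kmol/h.
Outlet amounts (n = n₀ + Σ ν·ξ):
  A: 114 − 1(47.31) = 66.69
  D: 0 + 1(47.31) − 1(29.75) = 17.56
  C: 0 + 1(29.75) = 29.75

17.6 kmol/h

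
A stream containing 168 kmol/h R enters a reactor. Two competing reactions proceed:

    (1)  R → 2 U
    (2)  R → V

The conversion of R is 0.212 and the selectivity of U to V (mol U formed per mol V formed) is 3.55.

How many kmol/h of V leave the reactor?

12.8 kmol/h

Conversion of R: R consumed = 0.212 × 168 = 35.62 kmol/h = 1ξ₁ + 1ξ₂.
Selectivity: 2ξ₁ / (1ξ₂) = 3.55 → ξ₁ = 1.775 ξ₂.
Substitute: (1·1.775 + 1) ξ₂ = 35.62 → ξ₂ = 12.83 kmol/h, ξ₁ = 22.78 kmol/h.
Outlet amounts (n = n₀ + Σ ν·ξ):
  R: 168 − 1(22.78) − 1(12.83) = 132.4
  U: 0 + 2(22.78) = 45.56
  V: 0 + 1(12.83) = 12.83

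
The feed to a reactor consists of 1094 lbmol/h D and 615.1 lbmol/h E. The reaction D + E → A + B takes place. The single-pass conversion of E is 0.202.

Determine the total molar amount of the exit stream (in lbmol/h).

1710 lbmol/h

E reacted = 0.202 × 615.1 = 124.3 lbmol/h; ν_E = −1, so ξ = 124.3/1 = 124.3 lbmol/h.
Outlet amounts (n = n₀ + ν ξ):
  D: 1094 − 1(124.3) = 969.7
  E: 615.1 − 1(124.3) = 490.8
  A: 0 + 1(124.3) = 124.3
  B: 0 + 1(124.3) = 124.3
Total out = 969.7 + 490.8 + 124.3 + 124.3 = 1709 lbmol/h.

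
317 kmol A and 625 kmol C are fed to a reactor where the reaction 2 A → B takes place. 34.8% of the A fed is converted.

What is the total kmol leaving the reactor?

A reacted = 0.348 × 317 = 110.3 kmol; ν_A = −2, so ξ = 110.3/2 = 55.16 kmol.
Outlet amounts (n = n₀ + ν ξ):
  A: 317 − 2(55.16) = 206.7
  B: 0 + 1(55.16) = 55.16
  C: 625 (inert)
Total out = 206.7 + 55.16 + 625 = 886.8 kmol.

887 kmol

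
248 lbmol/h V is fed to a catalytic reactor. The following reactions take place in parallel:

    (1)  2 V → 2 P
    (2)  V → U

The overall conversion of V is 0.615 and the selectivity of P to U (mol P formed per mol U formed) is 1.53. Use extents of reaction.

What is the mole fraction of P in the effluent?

Conversion of V: V consumed = 0.615 × 248 = 152.5 lbmol/h = 2ξ₁ + 1ξ₂.
Selectivity: 2ξ₁ / (1ξ₂) = 1.53 → ξ₁ = 0.765 ξ₂.
Substitute: (2·0.765 + 1) ξ₂ = 152.5 → ξ₂ = 60.28 lbmol/h, ξ₁ = 46.12 lbmol/h.
Outlet amounts (n = n₀ + Σ ν·ξ):
  V: 248 − 2(46.12) − 1(60.28) = 95.48
  P: 0 + 2(46.12) = 92.24
  U: 0 + 1(60.28) = 60.28
Total out = 248 lbmol/h; y_P = 92.24 / 248 = 0.3719.

0.372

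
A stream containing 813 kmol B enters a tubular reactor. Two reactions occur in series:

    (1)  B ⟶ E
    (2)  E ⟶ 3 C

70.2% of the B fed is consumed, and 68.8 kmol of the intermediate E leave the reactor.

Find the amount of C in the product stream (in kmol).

Conversion of B: B consumed = 1ξ₁ = 0.702 × 813 → ξ₁ = 570.7 kmol.
E balance: n_E = 0 + 1ξ₁ − 1ξ₂ = 68.8 → ξ₂ = (1·570.7 − 68.8)/1 = 501.9 kmol.
Outlet amounts (n = n₀ + Σ ν·ξ):
  B: 813 − 1(570.7) = 242.3
  E: 0 + 1(570.7) − 1(501.9) = 68.8
  C: 0 + 3(501.9) = 1506

1510 kmol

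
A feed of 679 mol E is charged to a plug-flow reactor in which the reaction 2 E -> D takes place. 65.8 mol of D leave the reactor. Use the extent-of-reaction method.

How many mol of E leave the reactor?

For D: n = n₀ + 1ξ → 65.8 = 0 + 1ξ, giving ξ = 65.8 mol.
Outlet amounts (n = n₀ + ν ξ):
  E: 679 − 2(65.8) = 547.4
  D: 0 + 1(65.8) = 65.8

547 mol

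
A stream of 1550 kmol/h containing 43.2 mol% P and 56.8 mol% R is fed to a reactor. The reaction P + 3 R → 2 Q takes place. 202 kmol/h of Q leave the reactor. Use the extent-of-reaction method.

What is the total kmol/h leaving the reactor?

For Q: n = n₀ + 2ξ → 202 = 0 + 2ξ, giving ξ = 101 kmol/h.
Outlet amounts (n = n₀ + ν ξ):
  P: 669.6 − 1(101) = 568.6
  R: 880.4 − 3(101) = 577.4
  Q: 0 + 2(101) = 202
Total out = 568.6 + 577.4 + 202 = 1348 kmol/h.

1350 kmol/h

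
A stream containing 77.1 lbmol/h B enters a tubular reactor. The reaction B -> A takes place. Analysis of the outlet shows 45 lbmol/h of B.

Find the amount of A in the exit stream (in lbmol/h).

For B: n = n₀ − 1ξ → 45 = 77.1 − 1ξ, giving ξ = 32.1 lbmol/h.
Outlet amounts (n = n₀ + ν ξ):
  B: 77.1 − 1(32.1) = 45
  A: 0 + 1(32.1) = 32.1

32.1 lbmol/h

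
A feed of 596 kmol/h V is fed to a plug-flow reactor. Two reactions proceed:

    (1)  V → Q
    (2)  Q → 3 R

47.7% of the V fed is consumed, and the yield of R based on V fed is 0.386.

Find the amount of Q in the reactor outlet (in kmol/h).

Conversion of V: V consumed = 1ξ₁ = 0.477 × 596 → ξ₁ = 284.3 kmol/h.
Yield of R: 3ξ₂ / 596 = 0.386 → ξ₂ = 76.69 kmol/h.
Outlet amounts (n = n₀ + Σ ν·ξ):
  V: 596 − 1(284.3) = 311.7
  Q: 0 + 1(284.3) − 1(76.69) = 207.6
  R: 0 + 3(76.69) = 230.1

208 kmol/h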